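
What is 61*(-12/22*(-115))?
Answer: 42090/11 ≈ 3826.4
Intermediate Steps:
61*(-12/22*(-115)) = 61*(-12*1/22*(-115)) = 61*(-6/11*(-115)) = 61*(690/11) = 42090/11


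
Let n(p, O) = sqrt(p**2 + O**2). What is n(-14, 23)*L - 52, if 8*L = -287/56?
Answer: -52 - 205*sqrt(29)/64 ≈ -69.249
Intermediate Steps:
n(p, O) = sqrt(O**2 + p**2)
L = -41/64 (L = (-287/56)/8 = (-287*1/56)/8 = (1/8)*(-41/8) = -41/64 ≈ -0.64063)
n(-14, 23)*L - 52 = sqrt(23**2 + (-14)**2)*(-41/64) - 52 = sqrt(529 + 196)*(-41/64) - 52 = sqrt(725)*(-41/64) - 52 = (5*sqrt(29))*(-41/64) - 52 = -205*sqrt(29)/64 - 52 = -52 - 205*sqrt(29)/64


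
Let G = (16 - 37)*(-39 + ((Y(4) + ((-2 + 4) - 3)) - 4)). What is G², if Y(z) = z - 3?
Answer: 815409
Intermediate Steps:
Y(z) = -3 + z
G = 903 (G = (16 - 37)*(-39 + (((-3 + 4) + ((-2 + 4) - 3)) - 4)) = -21*(-39 + ((1 + (2 - 3)) - 4)) = -21*(-39 + ((1 - 1) - 4)) = -21*(-39 + (0 - 4)) = -21*(-39 - 4) = -21*(-43) = 903)
G² = 903² = 815409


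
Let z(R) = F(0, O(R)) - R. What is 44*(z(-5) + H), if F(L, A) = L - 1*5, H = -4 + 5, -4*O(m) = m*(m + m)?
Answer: 44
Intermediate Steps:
O(m) = -m²/2 (O(m) = -m*(m + m)/4 = -m*2*m/4 = -m²/2)
H = 1
F(L, A) = -5 + L (F(L, A) = L - 5 = -5 + L)
z(R) = -5 - R (z(R) = (-5 + 0) - R = -5 - R)
44*(z(-5) + H) = 44*((-5 - 1*(-5)) + 1) = 44*((-5 + 5) + 1) = 44*(0 + 1) = 44*1 = 44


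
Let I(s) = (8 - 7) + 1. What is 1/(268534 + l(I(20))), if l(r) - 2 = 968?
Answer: 1/269504 ≈ 3.7105e-6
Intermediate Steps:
I(s) = 2 (I(s) = 1 + 1 = 2)
l(r) = 970 (l(r) = 2 + 968 = 970)
1/(268534 + l(I(20))) = 1/(268534 + 970) = 1/269504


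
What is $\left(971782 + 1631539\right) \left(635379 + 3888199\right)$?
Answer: $11776325602538$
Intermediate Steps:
$\left(971782 + 1631539\right) \left(635379 + 3888199\right) = 2603321 \cdot 4523578 = 11776325602538$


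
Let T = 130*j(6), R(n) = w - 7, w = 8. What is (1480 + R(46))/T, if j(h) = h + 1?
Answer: 1481/910 ≈ 1.6275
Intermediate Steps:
j(h) = 1 + h
R(n) = 1 (R(n) = 8 - 7 = 1)
T = 910 (T = 130*(1 + 6) = 130*7 = 910)
(1480 + R(46))/T = (1480 + 1)/910 = 1481*(1/910) = 1481/910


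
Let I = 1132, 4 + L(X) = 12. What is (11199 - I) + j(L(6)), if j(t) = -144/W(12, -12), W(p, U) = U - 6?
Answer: 10075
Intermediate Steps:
W(p, U) = -6 + U
L(X) = 8 (L(X) = -4 + 12 = 8)
j(t) = 8 (j(t) = -144/(-6 - 12) = -144/(-18) = -144*(-1/18) = 8)
(11199 - I) + j(L(6)) = (11199 - 1*1132) + 8 = (11199 - 1132) + 8 = 10067 + 8 = 10075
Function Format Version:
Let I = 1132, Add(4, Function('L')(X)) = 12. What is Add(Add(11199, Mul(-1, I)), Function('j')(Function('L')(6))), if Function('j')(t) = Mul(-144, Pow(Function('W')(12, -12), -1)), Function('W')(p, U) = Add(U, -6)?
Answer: 10075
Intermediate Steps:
Function('W')(p, U) = Add(-6, U)
Function('L')(X) = 8 (Function('L')(X) = Add(-4, 12) = 8)
Function('j')(t) = 8 (Function('j')(t) = Mul(-144, Pow(Add(-6, -12), -1)) = Mul(-144, Pow(-18, -1)) = Mul(-144, Rational(-1, 18)) = 8)
Add(Add(11199, Mul(-1, I)), Function('j')(Function('L')(6))) = Add(Add(11199, Mul(-1, 1132)), 8) = Add(Add(11199, -1132), 8) = Add(10067, 8) = 10075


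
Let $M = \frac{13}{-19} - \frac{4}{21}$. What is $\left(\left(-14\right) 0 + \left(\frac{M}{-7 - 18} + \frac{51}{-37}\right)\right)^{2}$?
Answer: $\frac{245829539344}{136216355625} \approx 1.8047$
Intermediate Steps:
$M = - \frac{349}{399}$ ($M = 13 \left(- \frac{1}{19}\right) - \frac{4}{21} = - \frac{13}{19} - \frac{4}{21} = - \frac{349}{399} \approx -0.87469$)
$\left(\left(-14\right) 0 + \left(\frac{M}{-7 - 18} + \frac{51}{-37}\right)\right)^{2} = \left(\left(-14\right) 0 - \left(\frac{51}{37} + \frac{349}{399 \left(-7 - 18\right)}\right)\right)^{2} = \left(0 - \left(\frac{51}{37} + \frac{349}{399 \left(-25\right)}\right)\right)^{2} = \left(0 - \frac{495812}{369075}\right)^{2} = \left(- \frac{495812}{369075}\right)^{2} = \frac{245829539344}{136216355625}$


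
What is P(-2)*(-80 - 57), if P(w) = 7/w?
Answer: 959/2 ≈ 479.50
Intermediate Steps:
P(-2)*(-80 - 57) = (7/(-2))*(-80 - 57) = (7*(-½))*(-137) = -7/2*(-137) = 959/2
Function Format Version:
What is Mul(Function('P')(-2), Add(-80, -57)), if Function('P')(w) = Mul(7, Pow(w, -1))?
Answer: Rational(959, 2) ≈ 479.50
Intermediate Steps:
Mul(Function('P')(-2), Add(-80, -57)) = Mul(Mul(7, Pow(-2, -1)), Add(-80, -57)) = Mul(Mul(7, Rational(-1, 2)), -137) = Mul(Rational(-7, 2), -137) = Rational(959, 2)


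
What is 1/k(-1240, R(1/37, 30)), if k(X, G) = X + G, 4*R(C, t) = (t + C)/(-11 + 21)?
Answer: -1480/1834089 ≈ -0.00080694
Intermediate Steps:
R(C, t) = C/40 + t/40 (R(C, t) = ((t + C)/(-11 + 21))/4 = ((C + t)/10)/4 = ((C + t)*(1/10))/4 = (C/10 + t/10)/4 = C/40 + t/40)
k(X, G) = G + X
1/k(-1240, R(1/37, 30)) = 1/(((1/40)/37 + (1/40)*30) - 1240) = 1/(((1/40)*(1/37) + 3/4) - 1240) = 1/((1/1480 + 3/4) - 1240) = 1/(1111/1480 - 1240) = 1/(-1834089/1480) = -1480/1834089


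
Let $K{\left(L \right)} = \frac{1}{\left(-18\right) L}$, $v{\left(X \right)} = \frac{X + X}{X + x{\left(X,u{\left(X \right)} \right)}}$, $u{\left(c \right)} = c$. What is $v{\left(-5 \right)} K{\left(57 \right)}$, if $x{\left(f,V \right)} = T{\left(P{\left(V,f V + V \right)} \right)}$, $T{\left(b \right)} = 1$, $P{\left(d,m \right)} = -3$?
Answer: $- \frac{5}{2052} \approx -0.0024366$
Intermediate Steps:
$x{\left(f,V \right)} = 1$
$v{\left(X \right)} = \frac{2 X}{1 + X}$ ($v{\left(X \right)} = \frac{X + X}{X + 1} = \frac{2 X}{1 + X}$)
$K{\left(L \right)} = - \frac{1}{18 L}$
$v{\left(-5 \right)} K{\left(57 \right)} = 2 \left(-5\right) \frac{1}{1 - 5} \left(- \frac{1}{18 \cdot 57}\right) = 2 \left(-5\right) \frac{1}{-4} \left(\left(- \frac{1}{18}\right) \frac{1}{57}\right) = 2 \left(-5\right) \left(- \frac{1}{4}\right) \left(- \frac{1}{1026}\right) = \frac{5}{2} \left(- \frac{1}{1026}\right) = - \frac{5}{2052}$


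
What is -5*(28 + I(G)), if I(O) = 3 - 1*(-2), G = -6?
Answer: -165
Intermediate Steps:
I(O) = 5 (I(O) = 3 + 2 = 5)
-5*(28 + I(G)) = -5*(28 + 5) = -5*33 = -165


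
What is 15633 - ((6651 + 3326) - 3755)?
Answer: 9411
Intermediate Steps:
15633 - ((6651 + 3326) - 3755) = 15633 - (9977 - 3755) = 15633 - 1*6222 = 15633 - 6222 = 9411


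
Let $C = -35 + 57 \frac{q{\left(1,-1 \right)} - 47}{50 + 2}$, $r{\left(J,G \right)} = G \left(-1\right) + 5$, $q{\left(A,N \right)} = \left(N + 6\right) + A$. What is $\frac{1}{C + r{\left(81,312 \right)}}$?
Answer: $- \frac{52}{20121} \approx -0.0025844$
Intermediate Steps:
$q{\left(A,N \right)} = 6 + A + N$ ($q{\left(A,N \right)} = \left(6 + N\right) + A = 6 + A + N$)
$r{\left(J,G \right)} = 5 - G$ ($r{\left(J,G \right)} = - G + 5 = 5 - G$)
$C = - \frac{4157}{52}$ ($C = -35 + 57 \frac{\left(6 + 1 - 1\right) - 47}{50 + 2} = -35 + 57 \frac{6 - 47}{52} = -35 + 57 \left(\left(-41\right) \frac{1}{52}\right) = -35 + 57 \left(- \frac{41}{52}\right) = -35 - \frac{2337}{52} = - \frac{4157}{52} \approx -79.942$)
$\frac{1}{C + r{\left(81,312 \right)}} = \frac{1}{- \frac{4157}{52} + \left(5 - 312\right)} = \frac{1}{- \frac{4157}{52} - 307} = \frac{1}{- \frac{20121}{52}} = - \frac{52}{20121}$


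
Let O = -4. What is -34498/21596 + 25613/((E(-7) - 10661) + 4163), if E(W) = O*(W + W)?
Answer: -96921808/17390179 ≈ -5.5734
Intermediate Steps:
E(W) = -8*W (E(W) = -4*(W + W) = -8*W)
-34498/21596 + 25613/((E(-7) - 10661) + 4163) = -34498/21596 + 25613/((-8*(-7) - 10661) + 4163) = -34498*1/21596 + 25613/((56 - 10661) + 4163) = -17249/10798 + 25613/(-10605 + 4163) = -17249/10798 + 25613/(-6442) = -17249/10798 + 25613*(-1/6442) = -17249/10798 - 25613/6442 = -96921808/17390179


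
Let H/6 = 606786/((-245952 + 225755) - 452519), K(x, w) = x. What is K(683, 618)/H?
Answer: -8968473/101131 ≈ -88.682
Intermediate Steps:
H = -101131/13131 (H = 6*(606786/((-245952 + 225755) - 452519)) = 6*(606786/(-20197 - 452519)) = 6*(606786/(-472716)) = 6*(606786*(-1/472716)) = 6*(-101131/78786) = -101131/13131 ≈ -7.7017)
K(683, 618)/H = 683/(-101131/13131) = 683*(-13131/101131) = -8968473/101131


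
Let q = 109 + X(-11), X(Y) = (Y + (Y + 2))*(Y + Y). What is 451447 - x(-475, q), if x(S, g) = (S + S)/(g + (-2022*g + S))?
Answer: 250553987419/555002 ≈ 4.5145e+5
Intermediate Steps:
X(Y) = 2*Y*(2 + 2*Y) (X(Y) = (Y + (2 + Y))*(2*Y) = (2 + 2*Y)*(2*Y) = 2*Y*(2 + 2*Y))
q = 549 (q = 109 + 4*(-11)*(1 - 11) = 109 + 4*(-11)*(-10) = 109 + 440 = 549)
x(S, g) = 2*S/(S - 2021*g) (x(S, g) = (2*S)/(g + (S - 2022*g)) = (2*S)/(S - 2021*g) = 2*S/(S - 2021*g))
451447 - x(-475, q) = 451447 - 2*(-475)/(-475 - 2021*549) = 451447 - 2*(-475)/(-475 - 1109529) = 451447 - 2*(-475)/(-1110004) = 451447 - 2*(-475)*(-1)/1110004 = 451447 - 1*475/555002 = 451447 - 475/555002 = 250553987419/555002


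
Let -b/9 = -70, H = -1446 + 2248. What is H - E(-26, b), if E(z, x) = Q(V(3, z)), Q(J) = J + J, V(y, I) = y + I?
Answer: 848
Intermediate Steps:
H = 802
b = 630 (b = -9*(-70) = 630)
V(y, I) = I + y
Q(J) = 2*J
E(z, x) = 6 + 2*z (E(z, x) = 2*(z + 3) = 2*(3 + z) = 6 + 2*z)
H - E(-26, b) = 802 - (6 + 2*(-26)) = 802 - (6 - 52) = 802 - 1*(-46) = 802 + 46 = 848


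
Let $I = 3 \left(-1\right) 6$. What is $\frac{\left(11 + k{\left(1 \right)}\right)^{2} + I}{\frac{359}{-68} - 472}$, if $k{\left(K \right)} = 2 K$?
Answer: $- \frac{10268}{32455} \approx -0.31638$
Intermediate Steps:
$I = -18$ ($I = \left(-3\right) 6 = -18$)
$\frac{\left(11 + k{\left(1 \right)}\right)^{2} + I}{\frac{359}{-68} - 472} = \frac{\left(11 + 2 \cdot 1\right)^{2} - 18}{\frac{359}{-68} - 472} = \frac{\left(11 + 2\right)^{2} - 18}{359 \left(- \frac{1}{68}\right) - 472} = \frac{13^{2} - 18}{- \frac{359}{68} - 472} = \frac{169 - 18}{- \frac{32455}{68}} = 151 \left(- \frac{68}{32455}\right) = - \frac{10268}{32455}$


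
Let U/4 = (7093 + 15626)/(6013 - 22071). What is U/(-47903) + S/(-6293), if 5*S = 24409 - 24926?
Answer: 922924997/55768912115 ≈ 0.016549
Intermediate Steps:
S = -517/5 (S = (24409 - 24926)/5 = (⅕)*(-517) = -517/5 ≈ -103.40)
U = -45438/8029 (U = 4*((7093 + 15626)/(6013 - 22071)) = 4*(22719/(-16058)) = 4*(22719*(-1/16058)) = 4*(-22719/16058) = -45438/8029 ≈ -5.6592)
U/(-47903) + S/(-6293) = -45438/8029/(-47903) - 517/5/(-6293) = -45438/8029*(-1/47903) - 517/5*(-1/6293) = 45438/384613187 + 517/31465 = 922924997/55768912115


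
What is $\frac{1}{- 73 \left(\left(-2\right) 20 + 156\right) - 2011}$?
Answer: $- \frac{1}{10479} \approx -9.5429 \cdot 10^{-5}$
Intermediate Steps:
$\frac{1}{- 73 \left(\left(-2\right) 20 + 156\right) - 2011} = \frac{1}{- 73 \left(-40 + 156\right) - 2011} = \frac{1}{\left(-73\right) 116 - 2011} = \frac{1}{-8468 - 2011} = \frac{1}{-10479} = - \frac{1}{10479}$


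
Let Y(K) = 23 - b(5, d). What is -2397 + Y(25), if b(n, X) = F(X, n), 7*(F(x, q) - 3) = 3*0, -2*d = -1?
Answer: -2377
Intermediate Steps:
d = 1/2 (d = -1/2*(-1) = 1/2 ≈ 0.50000)
F(x, q) = 3 (F(x, q) = 3 + (3*0)/7 = 3 + (1/7)*0 = 3 + 0 = 3)
b(n, X) = 3
Y(K) = 20 (Y(K) = 23 - 1*3 = 23 - 3 = 20)
-2397 + Y(25) = -2397 + 20 = -2377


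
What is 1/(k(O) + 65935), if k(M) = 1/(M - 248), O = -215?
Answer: 463/30527904 ≈ 1.5166e-5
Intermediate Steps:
k(M) = 1/(-248 + M)
1/(k(O) + 65935) = 1/(1/(-248 - 215) + 65935) = 1/(1/(-463) + 65935) = 1/(-1/463 + 65935) = 1/(30527904/463) = 463/30527904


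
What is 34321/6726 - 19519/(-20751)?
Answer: 93719985/15507914 ≈ 6.0434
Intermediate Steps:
34321/6726 - 19519/(-20751) = 34321*(1/6726) - 19519*(-1/20751) = 34321/6726 + 19519/20751 = 93719985/15507914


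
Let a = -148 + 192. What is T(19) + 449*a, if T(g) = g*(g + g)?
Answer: 20478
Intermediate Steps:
T(g) = 2*g² (T(g) = g*(2*g) = 2*g²)
a = 44
T(19) + 449*a = 2*19² + 449*44 = 2*361 + 19756 = 722 + 19756 = 20478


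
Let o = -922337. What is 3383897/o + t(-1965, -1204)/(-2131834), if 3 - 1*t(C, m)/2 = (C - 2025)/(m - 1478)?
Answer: -1612308765831215/439461205548963 ≈ -3.6688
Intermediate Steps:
t(C, m) = 6 - 2*(-2025 + C)/(-1478 + m) (t(C, m) = 6 - 2*(C - 2025)/(m - 1478) = 6 - 2*(-2025 + C)/(-1478 + m))
3383897/o + t(-1965, -1204)/(-2131834) = 3383897/(-922337) + (2*(-2409 - 1*(-1965) + 3*(-1204))/(-1478 - 1204))/(-2131834) = 3383897*(-1/922337) + (2*(-2409 + 1965 - 3612)/(-2682))*(-1/2131834) = -3383897/922337 + (2*(-1/2682)*(-4056))*(-1/2131834) = -3383897/922337 + (1352/447)*(-1/2131834) = -3383897/922337 - 676/476464899 = -1612308765831215/439461205548963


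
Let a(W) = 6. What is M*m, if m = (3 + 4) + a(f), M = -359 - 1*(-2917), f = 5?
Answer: 33254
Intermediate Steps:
M = 2558 (M = -359 + 2917 = 2558)
m = 13 (m = (3 + 4) + 6 = 7 + 6 = 13)
M*m = 2558*13 = 33254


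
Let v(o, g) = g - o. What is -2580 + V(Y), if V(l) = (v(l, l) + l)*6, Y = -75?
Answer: -3030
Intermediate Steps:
V(l) = 6*l (V(l) = ((l - l) + l)*6 = (0 + l)*6 = l*6 = 6*l)
-2580 + V(Y) = -2580 + 6*(-75) = -2580 - 450 = -3030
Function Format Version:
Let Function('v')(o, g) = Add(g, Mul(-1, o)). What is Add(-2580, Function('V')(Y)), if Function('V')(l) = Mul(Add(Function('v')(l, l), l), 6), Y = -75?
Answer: -3030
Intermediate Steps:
Function('V')(l) = Mul(6, l) (Function('V')(l) = Mul(Add(Add(l, Mul(-1, l)), l), 6) = Mul(Add(0, l), 6) = Mul(l, 6) = Mul(6, l))
Add(-2580, Function('V')(Y)) = Add(-2580, Mul(6, -75)) = Add(-2580, -450) = -3030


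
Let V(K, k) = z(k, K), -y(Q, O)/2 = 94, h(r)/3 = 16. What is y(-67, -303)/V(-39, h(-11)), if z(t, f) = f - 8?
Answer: 4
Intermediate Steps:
z(t, f) = -8 + f
h(r) = 48 (h(r) = 3*16 = 48)
y(Q, O) = -188 (y(Q, O) = -2*94 = -188)
V(K, k) = -8 + K
y(-67, -303)/V(-39, h(-11)) = -188/(-8 - 39) = -188/(-47) = -188*(-1/47) = 4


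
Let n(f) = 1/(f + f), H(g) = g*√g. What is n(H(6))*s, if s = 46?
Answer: 23*√6/36 ≈ 1.5650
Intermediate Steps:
H(g) = g^(3/2)
n(f) = 1/(2*f)
n(H(6))*s = (1/(2*(6^(3/2))))*46 = (1/(2*((6*√6))))*46 = ((√6/36)/2)*46 = (√6/72)*46 = 23*√6/36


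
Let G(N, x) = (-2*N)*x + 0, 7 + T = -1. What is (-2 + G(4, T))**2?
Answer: 3844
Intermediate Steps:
T = -8 (T = -7 - 1 = -8)
G(N, x) = -2*N*x (G(N, x) = -2*N*x + 0 = -2*N*x)
(-2 + G(4, T))**2 = (-2 - 2*4*(-8))**2 = (-2 + 64)**2 = 62**2 = 3844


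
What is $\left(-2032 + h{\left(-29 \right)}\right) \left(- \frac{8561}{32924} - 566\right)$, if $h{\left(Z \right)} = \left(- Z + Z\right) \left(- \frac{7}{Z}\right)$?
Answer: $\frac{9470920860}{8231} \approx 1.1506 \cdot 10^{6}$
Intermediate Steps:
$h{\left(Z \right)} = 0$ ($h{\left(Z \right)} = 0 \left(- \frac{7}{Z}\right) = 0$)
$\left(-2032 + h{\left(-29 \right)}\right) \left(- \frac{8561}{32924} - 566\right) = \left(-2032 + 0\right) \left(- \frac{8561}{32924} - 566\right) = - 2032 \left(\left(-8561\right) \frac{1}{32924} - 566\right) = - 2032 \left(- \frac{8561}{32924} - 566\right) = \left(-2032\right) \left(- \frac{18643545}{32924}\right) = \frac{9470920860}{8231}$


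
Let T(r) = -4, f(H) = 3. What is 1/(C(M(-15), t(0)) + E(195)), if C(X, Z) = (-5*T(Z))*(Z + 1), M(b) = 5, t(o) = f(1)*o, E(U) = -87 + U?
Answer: 1/128 ≈ 0.0078125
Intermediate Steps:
t(o) = 3*o
C(X, Z) = 20 + 20*Z (C(X, Z) = (-5*(-4))*(Z + 1) = 20*(1 + Z) = 20 + 20*Z)
1/(C(M(-15), t(0)) + E(195)) = 1/((20 + 20*(3*0)) + (-87 + 195)) = 1/((20 + 20*0) + 108) = 1/((20 + 0) + 108) = 1/(20 + 108) = 1/128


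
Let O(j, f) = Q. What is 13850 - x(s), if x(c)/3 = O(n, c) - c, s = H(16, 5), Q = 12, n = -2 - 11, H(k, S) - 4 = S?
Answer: 13841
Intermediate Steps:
H(k, S) = 4 + S
n = -13
O(j, f) = 12
s = 9 (s = 4 + 5 = 9)
x(c) = 36 - 3*c (x(c) = 3*(12 - c) = 36 - 3*c)
13850 - x(s) = 13850 - (36 - 3*9) = 13850 - (36 - 27) = 13850 - 1*9 = 13850 - 9 = 13841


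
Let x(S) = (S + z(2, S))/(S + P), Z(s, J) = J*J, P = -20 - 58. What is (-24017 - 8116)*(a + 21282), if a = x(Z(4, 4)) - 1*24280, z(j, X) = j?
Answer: 2986665951/31 ≈ 9.6344e+7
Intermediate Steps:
P = -78
Z(s, J) = J**2
x(S) = (2 + S)/(-78 + S) (x(S) = (S + 2)/(S - 78) = (2 + S)/(-78 + S))
a = -752689/31 (a = (2 + 4**2)/(-78 + 4**2) - 1*24280 = (2 + 16)/(-78 + 16) - 24280 = 18/(-62) - 24280 = -1/62*18 - 24280 = -9/31 - 24280 = -752689/31 ≈ -24280.)
(-24017 - 8116)*(a + 21282) = (-24017 - 8116)*(-752689/31 + 21282) = -32133*(-92947/31) = 2986665951/31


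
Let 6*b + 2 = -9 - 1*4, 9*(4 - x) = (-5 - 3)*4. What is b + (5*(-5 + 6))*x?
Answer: 635/18 ≈ 35.278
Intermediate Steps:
x = 68/9 (x = 4 - (-5 - 3)*4/9 = 4 - (-8)*4/9 = 4 - ⅑*(-32) = 4 + 32/9 = 68/9 ≈ 7.5556)
b = -5/2 (b = -⅓ + (-9 - 1*4)/6 = -⅓ + (-9 - 4)/6 = -⅓ + (⅙)*(-13) = -⅓ - 13/6 = -5/2 ≈ -2.5000)
b + (5*(-5 + 6))*x = -5/2 + (5*(-5 + 6))*(68/9) = -5/2 + (5*1)*(68/9) = -5/2 + 5*(68/9) = -5/2 + 340/9 = 635/18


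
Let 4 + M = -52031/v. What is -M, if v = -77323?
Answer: 257261/77323 ≈ 3.3271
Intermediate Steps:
M = -257261/77323 (M = -4 - 52031/(-77323) = -4 - 52031*(-1/77323) = -4 + 52031/77323 = -257261/77323 ≈ -3.3271)
-M = -1*(-257261/77323) = 257261/77323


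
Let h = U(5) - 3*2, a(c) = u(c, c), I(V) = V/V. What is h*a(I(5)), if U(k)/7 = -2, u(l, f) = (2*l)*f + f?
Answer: -60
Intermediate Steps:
u(l, f) = f + 2*f*l (u(l, f) = 2*f*l + f = f + 2*f*l)
I(V) = 1
U(k) = -14 (U(k) = 7*(-2) = -14)
a(c) = c*(1 + 2*c)
h = -20 (h = -14 - 3*2 = -14 - 6 = -20)
h*a(I(5)) = -20*(1 + 2*1) = -20*(1 + 2) = -20*3 = -60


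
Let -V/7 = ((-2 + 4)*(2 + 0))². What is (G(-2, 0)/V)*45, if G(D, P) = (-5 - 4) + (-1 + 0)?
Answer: 225/56 ≈ 4.0179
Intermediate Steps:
G(D, P) = -10 (G(D, P) = -9 - 1 = -10)
V = -112 (V = -7*(-2 + 4)²*(2 + 0)² = -7*(2*2)² = -7*4² = -7*16 = -112)
(G(-2, 0)/V)*45 = (-10/(-112))*45 = -1/112*(-10)*45 = (5/56)*45 = 225/56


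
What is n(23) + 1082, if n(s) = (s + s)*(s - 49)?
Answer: -114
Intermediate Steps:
n(s) = 2*s*(-49 + s) (n(s) = (2*s)*(-49 + s) = 2*s*(-49 + s))
n(23) + 1082 = 2*23*(-49 + 23) + 1082 = 2*23*(-26) + 1082 = -1196 + 1082 = -114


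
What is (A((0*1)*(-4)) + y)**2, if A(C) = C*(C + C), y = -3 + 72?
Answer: 4761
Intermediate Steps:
y = 69
A(C) = 2*C**2 (A(C) = C*(2*C) = 2*C**2)
(A((0*1)*(-4)) + y)**2 = (2*((0*1)*(-4))**2 + 69)**2 = (2*(0*(-4))**2 + 69)**2 = (2*0**2 + 69)**2 = (2*0 + 69)**2 = (0 + 69)**2 = 69**2 = 4761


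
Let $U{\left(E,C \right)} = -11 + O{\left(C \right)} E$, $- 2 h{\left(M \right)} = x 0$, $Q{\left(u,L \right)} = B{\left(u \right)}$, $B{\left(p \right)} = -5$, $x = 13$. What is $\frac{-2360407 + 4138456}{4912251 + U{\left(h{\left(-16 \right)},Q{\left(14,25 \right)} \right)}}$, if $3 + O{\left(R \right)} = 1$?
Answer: $\frac{1778049}{4912240} \approx 0.36196$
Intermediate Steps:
$Q{\left(u,L \right)} = -5$
$h{\left(M \right)} = 0$ ($h{\left(M \right)} = - \frac{13 \cdot 0}{2} = \left(- \frac{1}{2}\right) 0 = 0$)
$O{\left(R \right)} = -2$ ($O{\left(R \right)} = -3 + 1 = -2$)
$U{\left(E,C \right)} = -11 - 2 E$
$\frac{-2360407 + 4138456}{4912251 + U{\left(h{\left(-16 \right)},Q{\left(14,25 \right)} \right)}} = \frac{-2360407 + 4138456}{4912251 - 11} = \frac{1778049}{4912251 + \left(-11 + 0\right)} = \frac{1778049}{4912251 - 11} = \frac{1778049}{4912240}$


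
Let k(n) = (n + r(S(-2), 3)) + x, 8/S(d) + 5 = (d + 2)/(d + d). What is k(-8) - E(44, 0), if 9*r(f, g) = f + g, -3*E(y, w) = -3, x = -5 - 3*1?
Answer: -758/45 ≈ -16.844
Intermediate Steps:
S(d) = 8/(-5 + (2 + d)/(2*d)) (S(d) = 8/(-5 + (d + 2)/(d + d)) = 8/(-5 + (2 + d)/((2*d))) = 8/(-5 + (2 + d)*(1/(2*d))) = 8/(-5 + (2 + d)/(2*d)))
x = -8 (x = -5 - 3 = -8)
E(y, w) = 1 (E(y, w) = -1/3*(-3) = 1)
r(f, g) = f/9 + g/9 (r(f, g) = (f + g)/9 = f/9 + g/9)
k(n) = -353/45 + n (k(n) = (n + ((-16*(-2)/(-2 + 9*(-2)))/9 + (1/9)*3)) - 8 = (n + ((-16*(-2)/(-2 - 18))/9 + 1/3)) - 8 = (n + ((-16*(-2)/(-20))/9 + 1/3)) - 8 = (n + ((-16*(-2)*(-1/20))/9 + 1/3)) - 8 = (n + ((1/9)*(-8/5) + 1/3)) - 8 = (n + (-8/45 + 1/3)) - 8 = (n + 7/45) - 8 = (7/45 + n) - 8 = -353/45 + n)
k(-8) - E(44, 0) = (-353/45 - 8) - 1*1 = -713/45 - 1 = -758/45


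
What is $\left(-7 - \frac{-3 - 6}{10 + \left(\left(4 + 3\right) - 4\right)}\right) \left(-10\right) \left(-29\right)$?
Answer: $- \frac{23780}{13} \approx -1829.2$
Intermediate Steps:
$\left(-7 - \frac{-3 - 6}{10 + \left(\left(4 + 3\right) - 4\right)}\right) \left(-10\right) \left(-29\right) = \left(-7 - - \frac{9}{10 + \left(7 - 4\right)}\right) \left(-10\right) \left(-29\right) = \left(-7 - - \frac{9}{10 + 3}\right) \left(-10\right) \left(-29\right) = \left(-7 - - \frac{9}{13}\right) \left(-10\right) \left(-29\right) = \left(-7 + \frac{9}{13}\right) \left(-10\right) \left(-29\right) = \left(- \frac{82}{13}\right) \left(-10\right) \left(-29\right) = \frac{820}{13} \left(-29\right) = - \frac{23780}{13}$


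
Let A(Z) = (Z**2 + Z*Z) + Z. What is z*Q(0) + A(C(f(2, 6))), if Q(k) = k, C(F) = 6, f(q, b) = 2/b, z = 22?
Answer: 78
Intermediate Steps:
A(Z) = Z + 2*Z**2 (A(Z) = (Z**2 + Z**2) + Z = 2*Z**2 + Z = Z + 2*Z**2)
z*Q(0) + A(C(f(2, 6))) = 22*0 + 6*(1 + 2*6) = 0 + 6*(1 + 12) = 0 + 6*13 = 0 + 78 = 78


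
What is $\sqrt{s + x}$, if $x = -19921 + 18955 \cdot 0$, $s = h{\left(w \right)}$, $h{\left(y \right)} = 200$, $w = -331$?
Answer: $i \sqrt{19721} \approx 140.43 i$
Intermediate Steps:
$s = 200$
$x = -19921$ ($x = -19921 + 0 = -19921$)
$\sqrt{s + x} = \sqrt{200 - 19921} = \sqrt{-19721} = i \sqrt{19721}$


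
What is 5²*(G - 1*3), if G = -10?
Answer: -325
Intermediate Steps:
5²*(G - 1*3) = 5²*(-10 - 1*3) = 25*(-10 - 3) = 25*(-13) = -325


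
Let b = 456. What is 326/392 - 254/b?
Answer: 767/2793 ≈ 0.27462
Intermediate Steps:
326/392 - 254/b = 326/392 - 254/456 = 326*(1/392) - 254*1/456 = 163/196 - 127/228 = 767/2793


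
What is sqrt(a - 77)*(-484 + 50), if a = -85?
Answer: -3906*I*sqrt(2) ≈ -5523.9*I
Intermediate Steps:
sqrt(a - 77)*(-484 + 50) = sqrt(-85 - 77)*(-484 + 50) = sqrt(-162)*(-434) = (9*I*sqrt(2))*(-434) = -3906*I*sqrt(2)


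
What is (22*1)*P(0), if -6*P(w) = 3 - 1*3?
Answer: 0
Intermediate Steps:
P(w) = 0 (P(w) = -(3 - 1*3)/6 = -(3 - 3)/6 = -⅙*0 = 0)
(22*1)*P(0) = (22*1)*0 = 22*0 = 0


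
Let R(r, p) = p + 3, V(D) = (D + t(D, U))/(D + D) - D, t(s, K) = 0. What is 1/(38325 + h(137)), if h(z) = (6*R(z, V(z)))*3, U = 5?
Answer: 1/35922 ≈ 2.7838e-5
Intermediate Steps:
V(D) = ½ - D (V(D) = (D + 0)/(D + D) - D = D/((2*D)) - D = D*(1/(2*D)) - D = ½ - D)
R(r, p) = 3 + p
h(z) = 63 - 18*z (h(z) = (6*(3 + (½ - z)))*3 = (6*(7/2 - z))*3 = (21 - 6*z)*3 = 63 - 18*z)
1/(38325 + h(137)) = 1/(38325 + (63 - 18*137)) = 1/(38325 + (63 - 2466)) = 1/(38325 - 2403) = 1/35922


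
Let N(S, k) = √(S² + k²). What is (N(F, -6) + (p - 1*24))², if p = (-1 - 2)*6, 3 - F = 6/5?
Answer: 45081/25 - 252*√109/5 ≈ 1277.0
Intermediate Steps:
F = 9/5 (F = 3 - 6/5 = 9/5 ≈ 1.8000)
p = -18 (p = -3*6 = -18)
(N(F, -6) + (p - 1*24))² = (√((9/5)² + (-6)²) + (-18 - 1*24))² = (√(81/25 + 36) + (-18 - 24))² = (√(981/25) - 42)² = (3*√109/5 - 42)² = (-42 + 3*√109/5)²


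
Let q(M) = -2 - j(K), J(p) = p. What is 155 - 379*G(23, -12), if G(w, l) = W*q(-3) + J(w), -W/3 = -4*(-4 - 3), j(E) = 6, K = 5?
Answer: -263250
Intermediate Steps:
W = -84 (W = -(-12)*(-4 - 3) = -(-12)*(-7) = -3*28 = -84)
q(M) = -8 (q(M) = -2 - 1*6 = -2 - 6 = -8)
G(w, l) = 672 + w (G(w, l) = -84*(-8) + w = 672 + w)
155 - 379*G(23, -12) = 155 - 379*(672 + 23) = 155 - 379*695 = 155 - 263405 = -263250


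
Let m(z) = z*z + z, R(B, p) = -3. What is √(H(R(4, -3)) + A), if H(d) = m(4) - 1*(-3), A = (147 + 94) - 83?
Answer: √181 ≈ 13.454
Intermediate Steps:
m(z) = z + z² (m(z) = z² + z = z + z²)
A = 158 (A = 241 - 83 = 158)
H(d) = 23 (H(d) = 4*(1 + 4) - 1*(-3) = 4*5 + 3 = 20 + 3 = 23)
√(H(R(4, -3)) + A) = √(23 + 158) = √181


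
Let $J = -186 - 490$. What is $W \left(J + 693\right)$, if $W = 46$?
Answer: $782$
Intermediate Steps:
$J = -676$ ($J = -186 - 490 = -676$)
$W \left(J + 693\right) = 46 \left(-676 + 693\right) = 46 \cdot 17 = 782$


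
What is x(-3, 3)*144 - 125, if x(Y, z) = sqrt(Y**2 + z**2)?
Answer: -125 + 432*sqrt(2) ≈ 485.94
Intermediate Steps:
x(-3, 3)*144 - 125 = sqrt((-3)**2 + 3**2)*144 - 125 = sqrt(9 + 9)*144 - 125 = sqrt(18)*144 - 125 = (3*sqrt(2))*144 - 125 = 432*sqrt(2) - 125 = -125 + 432*sqrt(2)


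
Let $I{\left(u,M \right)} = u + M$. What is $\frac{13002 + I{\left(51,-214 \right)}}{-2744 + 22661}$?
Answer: $\frac{12839}{19917} \approx 0.64462$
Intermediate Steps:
$I{\left(u,M \right)} = M + u$
$\frac{13002 + I{\left(51,-214 \right)}}{-2744 + 22661} = \frac{13002 + \left(-214 + 51\right)}{-2744 + 22661} = \frac{13002 - 163}{19917} = 12839 \cdot \frac{1}{19917} = \frac{12839}{19917}$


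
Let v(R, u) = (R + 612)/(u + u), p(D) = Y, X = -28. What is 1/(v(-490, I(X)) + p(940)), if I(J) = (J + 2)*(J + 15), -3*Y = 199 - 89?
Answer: -1014/36997 ≈ -0.027408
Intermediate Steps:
Y = -110/3 (Y = -(199 - 89)/3 = -⅓*110 = -110/3 ≈ -36.667)
p(D) = -110/3
I(J) = (2 + J)*(15 + J)
v(R, u) = (612 + R)/(2*u) (v(R, u) = (612 + R)/((2*u)) = (612 + R)*(1/(2*u)) = (612 + R)/(2*u))
1/(v(-490, I(X)) + p(940)) = 1/((612 - 490)/(2*(30 + (-28)² + 17*(-28))) - 110/3) = 1/((½)*122/(30 + 784 - 476) - 110/3) = 1/((½)*122/338 - 110/3) = 1/((½)*(1/338)*122 - 110/3) = 1/(61/338 - 110/3) = 1/(-36997/1014) = -1014/36997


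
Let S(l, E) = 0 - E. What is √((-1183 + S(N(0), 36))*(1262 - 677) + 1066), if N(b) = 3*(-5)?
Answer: I*√712049 ≈ 843.83*I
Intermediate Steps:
N(b) = -15
S(l, E) = -E
√((-1183 + S(N(0), 36))*(1262 - 677) + 1066) = √((-1183 - 1*36)*(1262 - 677) + 1066) = √((-1183 - 36)*585 + 1066) = √(-1219*585 + 1066) = √(-713115 + 1066) = √(-712049) = I*√712049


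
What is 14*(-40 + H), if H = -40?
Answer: -1120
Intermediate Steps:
14*(-40 + H) = 14*(-40 - 40) = 14*(-80) = -1120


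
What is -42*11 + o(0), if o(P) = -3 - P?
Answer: -465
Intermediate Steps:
-42*11 + o(0) = -42*11 + (-3 - 1*0) = -462 + (-3 + 0) = -462 - 3 = -465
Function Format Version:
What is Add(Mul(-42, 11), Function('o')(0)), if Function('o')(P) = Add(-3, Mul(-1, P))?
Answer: -465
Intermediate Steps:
Add(Mul(-42, 11), Function('o')(0)) = Add(Mul(-42, 11), Add(-3, Mul(-1, 0))) = Add(-462, Add(-3, 0)) = Add(-462, -3) = -465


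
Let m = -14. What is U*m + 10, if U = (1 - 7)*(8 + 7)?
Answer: 1270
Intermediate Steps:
U = -90 (U = -6*15 = -90)
U*m + 10 = -90*(-14) + 10 = 1260 + 10 = 1270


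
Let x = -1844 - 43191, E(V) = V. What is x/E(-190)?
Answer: 9007/38 ≈ 237.03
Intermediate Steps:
x = -45035
x/E(-190) = -45035/(-190) = -45035*(-1/190) = 9007/38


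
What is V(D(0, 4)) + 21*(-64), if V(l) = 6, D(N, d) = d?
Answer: -1338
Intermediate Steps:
V(D(0, 4)) + 21*(-64) = 6 + 21*(-64) = 6 - 1344 = -1338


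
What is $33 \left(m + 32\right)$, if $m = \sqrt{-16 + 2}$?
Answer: $1056 + 33 i \sqrt{14} \approx 1056.0 + 123.47 i$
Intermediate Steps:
$m = i \sqrt{14}$ ($m = \sqrt{-14} = i \sqrt{14} \approx 3.7417 i$)
$33 \left(m + 32\right) = 33 \left(i \sqrt{14} + 32\right) = 33 \left(32 + i \sqrt{14}\right) = 1056 + 33 i \sqrt{14}$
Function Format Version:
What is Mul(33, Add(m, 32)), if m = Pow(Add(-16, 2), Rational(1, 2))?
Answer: Add(1056, Mul(33, I, Pow(14, Rational(1, 2)))) ≈ Add(1056.0, Mul(123.47, I))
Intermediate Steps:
m = Mul(I, Pow(14, Rational(1, 2))) (m = Pow(-14, Rational(1, 2)) = Mul(I, Pow(14, Rational(1, 2))) ≈ Mul(3.7417, I))
Mul(33, Add(m, 32)) = Mul(33, Add(Mul(I, Pow(14, Rational(1, 2))), 32)) = Mul(33, Add(32, Mul(I, Pow(14, Rational(1, 2))))) = Add(1056, Mul(33, I, Pow(14, Rational(1, 2))))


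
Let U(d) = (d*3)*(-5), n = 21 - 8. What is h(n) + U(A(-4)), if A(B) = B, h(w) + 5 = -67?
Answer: -12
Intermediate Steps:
n = 13
h(w) = -72 (h(w) = -5 - 67 = -72)
U(d) = -15*d (U(d) = (3*d)*(-5) = -15*d)
h(n) + U(A(-4)) = -72 - 15*(-4) = -72 + 60 = -12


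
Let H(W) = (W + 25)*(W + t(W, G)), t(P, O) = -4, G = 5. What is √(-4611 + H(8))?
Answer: I*√4479 ≈ 66.925*I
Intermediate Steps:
H(W) = (-4 + W)*(25 + W) (H(W) = (W + 25)*(W - 4) = (25 + W)*(-4 + W) = (-4 + W)*(25 + W))
√(-4611 + H(8)) = √(-4611 + (-100 + 8² + 21*8)) = √(-4611 + (-100 + 64 + 168)) = √(-4611 + 132) = √(-4479) = I*√4479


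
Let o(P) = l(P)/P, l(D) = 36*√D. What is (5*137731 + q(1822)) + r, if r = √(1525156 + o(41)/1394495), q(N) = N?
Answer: 690477 + 2*√(1246395615435144415225 + 514568655*√41)/57174295 ≈ 6.9171e+5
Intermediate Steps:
o(P) = 36/√P (o(P) = (36*√P)/P = 36/√P)
r = √(1525156 + 36*√41/57174295) (r = √(1525156 + (36/√41)/1394495) = √(1525156 + (36*(√41/41))*(1/1394495)) = √(1525156 + (36*√41/41)*(1/1394495)) = √(1525156 + 36*√41/57174295) ≈ 1235.0)
(5*137731 + q(1822)) + r = (5*137731 + 1822) + 2*√(1246395615435144415225 + 514568655*√41)/57174295 = (688655 + 1822) + 2*√(1246395615435144415225 + 514568655*√41)/57174295 = 690477 + 2*√(1246395615435144415225 + 514568655*√41)/57174295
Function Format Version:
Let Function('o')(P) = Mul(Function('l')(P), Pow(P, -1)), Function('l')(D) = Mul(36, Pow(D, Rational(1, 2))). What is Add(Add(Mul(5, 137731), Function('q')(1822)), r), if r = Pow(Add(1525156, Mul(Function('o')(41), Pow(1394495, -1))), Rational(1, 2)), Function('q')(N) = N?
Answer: Add(690477, Mul(Rational(2, 57174295), Pow(Add(1246395615435144415225, Mul(514568655, Pow(41, Rational(1, 2)))), Rational(1, 2)))) ≈ 6.9171e+5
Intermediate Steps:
Function('o')(P) = Mul(36, Pow(P, Rational(-1, 2))) (Function('o')(P) = Mul(Mul(36, Pow(P, Rational(1, 2))), Pow(P, -1)) = Mul(36, Pow(P, Rational(-1, 2))))
r = Pow(Add(1525156, Mul(Rational(36, 57174295), Pow(41, Rational(1, 2)))), Rational(1, 2)) (r = Pow(Add(1525156, Mul(Mul(36, Pow(41, Rational(-1, 2))), Pow(1394495, -1))), Rational(1, 2)) = Pow(Add(1525156, Mul(Mul(36, Mul(Rational(1, 41), Pow(41, Rational(1, 2)))), Rational(1, 1394495))), Rational(1, 2)) = Pow(Add(1525156, Mul(Mul(Rational(36, 41), Pow(41, Rational(1, 2))), Rational(1, 1394495))), Rational(1, 2)) = Pow(Add(1525156, Mul(Rational(36, 57174295), Pow(41, Rational(1, 2)))), Rational(1, 2)) ≈ 1235.0)
Add(Add(Mul(5, 137731), Function('q')(1822)), r) = Add(Add(Mul(5, 137731), 1822), Mul(Rational(2, 57174295), Pow(Add(1246395615435144415225, Mul(514568655, Pow(41, Rational(1, 2)))), Rational(1, 2)))) = Add(Add(688655, 1822), Mul(Rational(2, 57174295), Pow(Add(1246395615435144415225, Mul(514568655, Pow(41, Rational(1, 2)))), Rational(1, 2)))) = Add(690477, Mul(Rational(2, 57174295), Pow(Add(1246395615435144415225, Mul(514568655, Pow(41, Rational(1, 2)))), Rational(1, 2))))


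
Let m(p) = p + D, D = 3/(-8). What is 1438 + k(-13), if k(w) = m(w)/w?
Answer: 149659/104 ≈ 1439.0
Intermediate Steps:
D = -3/8 (D = 3*(-1/8) = -3/8 ≈ -0.37500)
m(p) = -3/8 + p (m(p) = p - 3/8 = -3/8 + p)
k(w) = (-3/8 + w)/w
1438 + k(-13) = 1438 + (-3/8 - 13)/(-13) = 1438 - 1/13*(-107/8) = 1438 + 107/104 = 149659/104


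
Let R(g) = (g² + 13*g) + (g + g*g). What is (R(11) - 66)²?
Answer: 108900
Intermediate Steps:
R(g) = 2*g² + 14*g (R(g) = (g² + 13*g) + (g + g²) = 2*g² + 14*g)
(R(11) - 66)² = (2*11*(7 + 11) - 66)² = (2*11*18 - 66)² = (396 - 66)² = 330² = 108900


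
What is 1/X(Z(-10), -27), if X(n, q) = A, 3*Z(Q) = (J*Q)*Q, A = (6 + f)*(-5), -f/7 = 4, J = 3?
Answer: 1/110 ≈ 0.0090909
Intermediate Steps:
f = -28 (f = -7*4 = -28)
A = 110 (A = (6 - 28)*(-5) = -22*(-5) = 110)
Z(Q) = Q² (Z(Q) = ((3*Q)*Q)/3 = (3*Q²)/3 = Q²)
X(n, q) = 110
1/X(Z(-10), -27) = 1/110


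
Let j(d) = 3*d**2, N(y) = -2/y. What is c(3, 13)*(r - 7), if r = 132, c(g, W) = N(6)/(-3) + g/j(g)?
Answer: 250/9 ≈ 27.778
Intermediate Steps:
c(g, W) = 1/9 + 1/(3*g) (c(g, W) = -2/6/(-3) + g/((3*g**2)) = -2*1/6*(-1/3) + g*(1/(3*g**2)) = -1/3*(-1/3) + 1/(3*g) = 1/9 + 1/(3*g))
c(3, 13)*(r - 7) = ((1/9)*(3 + 3)/3)*(132 - 7) = ((1/9)*(1/3)*6)*125 = (2/9)*125 = 250/9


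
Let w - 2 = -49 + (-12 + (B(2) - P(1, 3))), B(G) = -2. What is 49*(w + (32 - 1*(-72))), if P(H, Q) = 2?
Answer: 2009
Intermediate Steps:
w = -63 (w = 2 + (-49 + (-12 + (-2 - 1*2))) = 2 + (-49 + (-12 + (-2 - 2))) = 2 + (-49 + (-12 - 4)) = 2 + (-49 - 16) = 2 - 65 = -63)
49*(w + (32 - 1*(-72))) = 49*(-63 + (32 - 1*(-72))) = 49*(-63 + (32 + 72)) = 49*(-63 + 104) = 49*41 = 2009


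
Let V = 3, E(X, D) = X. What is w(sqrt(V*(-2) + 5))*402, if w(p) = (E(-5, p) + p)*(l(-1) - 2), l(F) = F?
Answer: 6030 - 1206*I ≈ 6030.0 - 1206.0*I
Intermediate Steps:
w(p) = 15 - 3*p (w(p) = (-5 + p)*(-1 - 2) = (-5 + p)*(-3) = 15 - 3*p)
w(sqrt(V*(-2) + 5))*402 = (15 - 3*sqrt(3*(-2) + 5))*402 = (15 - 3*sqrt(-6 + 5))*402 = (15 - 3*I)*402 = 6030 - 1206*I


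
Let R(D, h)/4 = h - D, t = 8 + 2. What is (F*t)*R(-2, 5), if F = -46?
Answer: -12880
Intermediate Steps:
t = 10
R(D, h) = -4*D + 4*h (R(D, h) = 4*(h - D) = -4*D + 4*h)
(F*t)*R(-2, 5) = (-46*10)*(-4*(-2) + 4*5) = -460*(8 + 20) = -460*28 = -12880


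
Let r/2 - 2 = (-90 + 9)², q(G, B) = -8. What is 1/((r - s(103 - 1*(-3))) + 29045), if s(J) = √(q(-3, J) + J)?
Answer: 42171/1778393143 + 7*√2/1778393143 ≈ 2.3719e-5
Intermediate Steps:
s(J) = √(-8 + J)
r = 13126 (r = 4 + 2*(-90 + 9)² = 4 + 2*(-81)² = 4 + 2*6561 = 4 + 13122 = 13126)
1/((r - s(103 - 1*(-3))) + 29045) = 1/((13126 - √(-8 + (103 - 1*(-3)))) + 29045) = 1/((13126 - √(-8 + (103 + 3))) + 29045) = 1/((13126 - √(-8 + 106)) + 29045) = 1/((13126 - √98) + 29045) = 1/((13126 - 7*√2) + 29045) = 1/(42171 - 7*√2)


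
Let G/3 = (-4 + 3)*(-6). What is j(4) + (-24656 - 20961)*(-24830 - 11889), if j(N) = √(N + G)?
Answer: 1675010623 + √22 ≈ 1.6750e+9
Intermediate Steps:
G = 18 (G = 3*((-4 + 3)*(-6)) = 3*(-1*(-6)) = 3*6 = 18)
j(N) = √(18 + N) (j(N) = √(N + 18) = √(18 + N))
j(4) + (-24656 - 20961)*(-24830 - 11889) = √(18 + 4) + (-24656 - 20961)*(-24830 - 11889) = √22 - 45617*(-36719) = √22 + 1675010623 = 1675010623 + √22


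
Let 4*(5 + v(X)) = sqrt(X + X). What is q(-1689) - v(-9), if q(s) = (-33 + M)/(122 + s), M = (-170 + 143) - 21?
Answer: 7916/1567 - 3*I*sqrt(2)/4 ≈ 5.0517 - 1.0607*I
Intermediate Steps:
M = -48 (M = -27 - 21 = -48)
v(X) = -5 + sqrt(2)*sqrt(X)/4 (v(X) = -5 + sqrt(X + X)/4 = -5 + sqrt(2*X)/4 = -5 + (sqrt(2)*sqrt(X))/4 = -5 + sqrt(2)*sqrt(X)/4)
q(s) = -81/(122 + s) (q(s) = (-33 - 48)/(122 + s) = -81/(122 + s))
q(-1689) - v(-9) = -81/(122 - 1689) - (-5 + sqrt(2)*sqrt(-9)/4) = -81/(-1567) - (-5 + sqrt(2)*(3*I)/4) = -81*(-1/1567) - (-5 + 3*I*sqrt(2)/4) = 81/1567 + (5 - 3*I*sqrt(2)/4) = 7916/1567 - 3*I*sqrt(2)/4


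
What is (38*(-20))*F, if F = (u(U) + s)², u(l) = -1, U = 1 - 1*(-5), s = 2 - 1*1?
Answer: 0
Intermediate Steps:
s = 1 (s = 2 - 1 = 1)
U = 6 (U = 1 + 5 = 6)
F = 0 (F = (-1 + 1)² = 0² = 0)
(38*(-20))*F = (38*(-20))*0 = -760*0 = 0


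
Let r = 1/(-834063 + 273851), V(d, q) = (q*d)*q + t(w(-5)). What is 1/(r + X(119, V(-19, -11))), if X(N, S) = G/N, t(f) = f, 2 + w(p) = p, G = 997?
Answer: 66665228/558531245 ≈ 0.11936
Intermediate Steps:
w(p) = -2 + p
V(d, q) = -7 + d*q² (V(d, q) = (q*d)*q + (-2 - 5) = (d*q)*q - 7 = d*q² - 7 = -7 + d*q²)
r = -1/560212 (r = 1/(-560212) = -1/560212 ≈ -1.7850e-6)
X(N, S) = 997/N
1/(r + X(119, V(-19, -11))) = 1/(-1/560212 + 997/119) = 1/(558531245/66665228) = 66665228/558531245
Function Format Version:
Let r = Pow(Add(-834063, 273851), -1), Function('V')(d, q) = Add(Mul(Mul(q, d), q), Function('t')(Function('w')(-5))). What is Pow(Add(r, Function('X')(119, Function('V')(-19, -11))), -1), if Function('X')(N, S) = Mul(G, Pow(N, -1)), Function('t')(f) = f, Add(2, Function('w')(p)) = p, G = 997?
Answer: Rational(66665228, 558531245) ≈ 0.11936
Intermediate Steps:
Function('w')(p) = Add(-2, p)
Function('V')(d, q) = Add(-7, Mul(d, Pow(q, 2))) (Function('V')(d, q) = Add(Mul(Mul(q, d), q), Add(-2, -5)) = Add(Mul(Mul(d, q), q), -7) = Add(Mul(d, Pow(q, 2)), -7) = Add(-7, Mul(d, Pow(q, 2))))
r = Rational(-1, 560212) (r = Pow(-560212, -1) = Rational(-1, 560212) ≈ -1.7850e-6)
Function('X')(N, S) = Mul(997, Pow(N, -1))
Pow(Add(r, Function('X')(119, Function('V')(-19, -11))), -1) = Pow(Add(Rational(-1, 560212), Mul(997, Pow(119, -1))), -1) = Pow(Add(Rational(-1, 560212), Mul(997, Rational(1, 119))), -1) = Pow(Add(Rational(-1, 560212), Rational(997, 119)), -1) = Pow(Rational(558531245, 66665228), -1) = Rational(66665228, 558531245)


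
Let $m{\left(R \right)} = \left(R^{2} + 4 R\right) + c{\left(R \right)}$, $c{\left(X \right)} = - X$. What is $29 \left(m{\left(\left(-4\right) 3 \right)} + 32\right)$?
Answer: $4060$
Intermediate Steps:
$m{\left(R \right)} = R^{2} + 3 R$ ($m{\left(R \right)} = \left(R^{2} + 4 R\right) - R = R^{2} + 3 R$)
$29 \left(m{\left(\left(-4\right) 3 \right)} + 32\right) = 29 \left(\left(-4\right) 3 \left(3 - 12\right) + 32\right) = 29 \left(- 12 \left(3 - 12\right) + 32\right) = 29 \left(\left(-12\right) \left(-9\right) + 32\right) = 29 \left(108 + 32\right) = 29 \cdot 140 = 4060$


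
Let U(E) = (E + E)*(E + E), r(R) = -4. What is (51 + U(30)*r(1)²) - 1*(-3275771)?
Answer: 3333422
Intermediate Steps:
U(E) = 4*E² (U(E) = (2*E)*(2*E) = 4*E²)
(51 + U(30)*r(1)²) - 1*(-3275771) = (51 + (4*30²)*(-4)²) - 1*(-3275771) = (51 + (4*900)*16) + 3275771 = (51 + 3600*16) + 3275771 = (51 + 57600) + 3275771 = 57651 + 3275771 = 3333422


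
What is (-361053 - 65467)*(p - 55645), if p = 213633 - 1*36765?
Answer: -51704033960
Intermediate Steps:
p = 176868 (p = 213633 - 36765 = 176868)
(-361053 - 65467)*(p - 55645) = (-361053 - 65467)*(176868 - 55645) = -426520*121223 = -51704033960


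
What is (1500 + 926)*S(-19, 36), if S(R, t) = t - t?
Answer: 0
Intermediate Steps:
S(R, t) = 0
(1500 + 926)*S(-19, 36) = (1500 + 926)*0 = 2426*0 = 0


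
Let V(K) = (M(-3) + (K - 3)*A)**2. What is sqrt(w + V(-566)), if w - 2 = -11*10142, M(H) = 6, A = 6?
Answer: 38*sqrt(7966) ≈ 3391.6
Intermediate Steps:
V(K) = (-12 + 6*K)**2 (V(K) = (6 + (K - 3)*6)**2 = (6 + (-3 + K)*6)**2 = (6 + (-18 + 6*K))**2 = (-12 + 6*K)**2)
w = -111560 (w = 2 - 11*10142 = 2 - 111562 = -111560)
sqrt(w + V(-566)) = sqrt(-111560 + 36*(-2 - 566)**2) = sqrt(-111560 + 36*(-568)**2) = sqrt(-111560 + 36*322624) = sqrt(-111560 + 11614464) = sqrt(11502904) = 38*sqrt(7966)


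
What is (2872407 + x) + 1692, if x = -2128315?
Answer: 745784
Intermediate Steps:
(2872407 + x) + 1692 = (2872407 - 2128315) + 1692 = 744092 + 1692 = 745784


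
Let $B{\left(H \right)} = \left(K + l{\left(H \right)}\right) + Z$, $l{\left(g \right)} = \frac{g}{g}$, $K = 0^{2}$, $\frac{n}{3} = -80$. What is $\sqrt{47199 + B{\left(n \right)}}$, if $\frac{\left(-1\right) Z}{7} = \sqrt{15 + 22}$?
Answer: $\sqrt{47200 - 7 \sqrt{37}} \approx 217.16$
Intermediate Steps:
$n = -240$ ($n = 3 \left(-80\right) = -240$)
$Z = - 7 \sqrt{37}$ ($Z = - 7 \sqrt{15 + 22} = - 7 \sqrt{37} \approx -42.579$)
$K = 0$
$l{\left(g \right)} = 1$
$B{\left(H \right)} = 1 - 7 \sqrt{37}$ ($B{\left(H \right)} = \left(0 + 1\right) - 7 \sqrt{37} = 1 - 7 \sqrt{37}$)
$\sqrt{47199 + B{\left(n \right)}} = \sqrt{47199 + \left(1 - 7 \sqrt{37}\right)} = \sqrt{47200 - 7 \sqrt{37}}$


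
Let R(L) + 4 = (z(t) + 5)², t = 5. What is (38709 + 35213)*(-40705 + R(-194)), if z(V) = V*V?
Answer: -2942760898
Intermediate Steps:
z(V) = V²
R(L) = 896 (R(L) = -4 + (5² + 5)² = -4 + (25 + 5)² = -4 + 30² = -4 + 900 = 896)
(38709 + 35213)*(-40705 + R(-194)) = (38709 + 35213)*(-40705 + 896) = 73922*(-39809) = -2942760898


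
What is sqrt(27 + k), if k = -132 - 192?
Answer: 3*I*sqrt(33) ≈ 17.234*I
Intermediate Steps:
k = -324
sqrt(27 + k) = sqrt(27 - 324) = sqrt(-297) = 3*I*sqrt(33)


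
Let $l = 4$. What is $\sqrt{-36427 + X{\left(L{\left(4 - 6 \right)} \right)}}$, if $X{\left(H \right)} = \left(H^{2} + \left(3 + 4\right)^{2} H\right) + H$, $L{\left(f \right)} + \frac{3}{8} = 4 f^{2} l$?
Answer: $\frac{i \sqrt{1868647}}{8} \approx 170.87 i$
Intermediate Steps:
$L{\left(f \right)} = - \frac{3}{8} + 16 f^{2}$ ($L{\left(f \right)} = - \frac{3}{8} + 4 f^{2} \cdot 4 = - \frac{3}{8} + 16 f^{2}$)
$X{\left(H \right)} = H^{2} + 50 H$ ($X{\left(H \right)} = \left(H^{2} + 7^{2} H\right) + H = \left(H^{2} + 49 H\right) + H = H^{2} + 50 H$)
$\sqrt{-36427 + X{\left(L{\left(4 - 6 \right)} \right)}} = \sqrt{-36427 + \left(- \frac{3}{8} + 16 \left(4 - 6\right)^{2}\right) \left(50 - \left(\frac{3}{8} - 16 \left(4 - 6\right)^{2}\right)\right)} = \sqrt{-36427 + \left(- \frac{3}{8} + 16 \left(-2\right)^{2}\right) \left(50 - \left(\frac{3}{8} - 16 \left(-2\right)^{2}\right)\right)} = \sqrt{-36427 + \left(- \frac{3}{8} + 16 \cdot 4\right) \left(50 + \left(- \frac{3}{8} + 16 \cdot 4\right)\right)} = \sqrt{-36427 + \left(- \frac{3}{8} + 64\right) \left(50 + \left(- \frac{3}{8} + 64\right)\right)} = \sqrt{-36427 + \frac{509 \left(50 + \frac{509}{8}\right)}{8}} = \sqrt{-36427 + \frac{509}{8} \cdot \frac{909}{8}} = \sqrt{-36427 + \frac{462681}{64}} = \sqrt{- \frac{1868647}{64}} = \frac{i \sqrt{1868647}}{8}$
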